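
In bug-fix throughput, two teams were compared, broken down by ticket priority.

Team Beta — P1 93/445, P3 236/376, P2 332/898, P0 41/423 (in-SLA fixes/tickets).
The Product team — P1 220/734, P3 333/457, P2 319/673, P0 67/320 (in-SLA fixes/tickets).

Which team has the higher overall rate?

the Product team

P1: Team Beta 93/445 = 20.9%, the Product team 220/734 = 30.0% → the Product team
P3: Team Beta 236/376 = 62.8%, the Product team 333/457 = 72.9% → the Product team
P2: Team Beta 332/898 = 37.0%, the Product team 319/673 = 47.4% → the Product team
P0: Team Beta 41/423 = 9.7%, the Product team 67/320 = 20.9% → the Product team
Overall: Team Beta 702/2142 = 32.8%, the Product team 939/2184 = 43.0% → the Product team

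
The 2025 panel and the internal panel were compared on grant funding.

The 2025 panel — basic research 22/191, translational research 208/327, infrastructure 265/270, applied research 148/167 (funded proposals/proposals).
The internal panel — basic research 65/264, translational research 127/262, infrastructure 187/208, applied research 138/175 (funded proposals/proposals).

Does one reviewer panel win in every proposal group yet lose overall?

No

Basic research: the 2025 panel 22/191 = 11.5%, the internal panel 65/264 = 24.6% → the internal panel
Translational research: the 2025 panel 208/327 = 63.6%, the internal panel 127/262 = 48.5% → the 2025 panel
Infrastructure: the 2025 panel 265/270 = 98.1%, the internal panel 187/208 = 89.9% → the 2025 panel
Applied research: the 2025 panel 148/167 = 88.6%, the internal panel 138/175 = 78.9% → the 2025 panel
Overall: the 2025 panel 643/955 = 67.3%, the internal panel 517/909 = 56.9% → the 2025 panel
Neither sweeps: the 2025 panel wins 3 of 4 groups, the internal panel wins 1. The 2025 panel wins overall but not every group — no Simpson reversal.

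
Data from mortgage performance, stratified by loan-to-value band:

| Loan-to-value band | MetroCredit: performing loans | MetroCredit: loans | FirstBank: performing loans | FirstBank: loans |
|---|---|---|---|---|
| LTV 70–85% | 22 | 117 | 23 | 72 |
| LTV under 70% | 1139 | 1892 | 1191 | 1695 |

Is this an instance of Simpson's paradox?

LTV 70–85%: MetroCredit 22/117 = 18.8%, FirstBank 23/72 = 31.9% → FirstBank
LTV under 70%: MetroCredit 1139/1892 = 60.2%, FirstBank 1191/1695 = 70.3% → FirstBank
Overall: MetroCredit 1161/2009 = 57.8%, FirstBank 1214/1767 = 68.7% → FirstBank
FirstBank wins overall and in every loan-to-value group — no reversal.

No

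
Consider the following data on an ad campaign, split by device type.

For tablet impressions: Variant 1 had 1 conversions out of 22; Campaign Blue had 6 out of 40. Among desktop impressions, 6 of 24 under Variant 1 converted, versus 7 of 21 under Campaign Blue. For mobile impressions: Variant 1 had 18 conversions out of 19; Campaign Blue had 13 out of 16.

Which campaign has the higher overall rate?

Tablet: Variant 1 1/22 = 4.5%, Campaign Blue 6/40 = 15.0% → Campaign Blue
Desktop: Variant 1 6/24 = 25.0%, Campaign Blue 7/21 = 33.3% → Campaign Blue
Mobile: Variant 1 18/19 = 94.7%, Campaign Blue 13/16 = 81.2% → Variant 1
Overall: Variant 1 25/65 = 38.5%, Campaign Blue 26/77 = 33.8% → Variant 1
(Neither sweeps every device group, but Variant 1 has the higher pooled rate.)

Variant 1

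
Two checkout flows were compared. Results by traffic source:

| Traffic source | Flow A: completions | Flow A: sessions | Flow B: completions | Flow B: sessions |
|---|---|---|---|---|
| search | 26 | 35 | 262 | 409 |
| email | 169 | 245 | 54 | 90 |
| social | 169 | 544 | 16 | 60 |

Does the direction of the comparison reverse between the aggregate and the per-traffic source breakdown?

Search: Flow A 26/35 = 74.3%, Flow B 262/409 = 64.1% → Flow A
Email: Flow A 169/245 = 69.0%, Flow B 54/90 = 60.0% → Flow A
Social: Flow A 169/544 = 31.1%, Flow B 16/60 = 26.7% → Flow A
Overall: Flow A 364/824 = 44.2%, Flow B 332/559 = 59.4% → Flow B
Flow A wins each traffic group but Flow B wins overall — the comparison reverses. Flow A's sessions skew toward social, which has a lower base rate.

Yes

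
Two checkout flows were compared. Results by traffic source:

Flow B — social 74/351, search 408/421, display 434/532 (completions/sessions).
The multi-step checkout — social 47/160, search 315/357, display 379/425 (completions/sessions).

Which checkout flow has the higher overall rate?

Social: Flow B 74/351 = 21.1%, the multi-step checkout 47/160 = 29.4% → the multi-step checkout
Search: Flow B 408/421 = 96.9%, the multi-step checkout 315/357 = 88.2% → Flow B
Display: Flow B 434/532 = 81.6%, the multi-step checkout 379/425 = 89.2% → the multi-step checkout
Overall: Flow B 916/1304 = 70.2%, the multi-step checkout 741/942 = 78.7% → the multi-step checkout
(Neither sweeps every traffic group, but the multi-step checkout has the higher pooled rate.)

the multi-step checkout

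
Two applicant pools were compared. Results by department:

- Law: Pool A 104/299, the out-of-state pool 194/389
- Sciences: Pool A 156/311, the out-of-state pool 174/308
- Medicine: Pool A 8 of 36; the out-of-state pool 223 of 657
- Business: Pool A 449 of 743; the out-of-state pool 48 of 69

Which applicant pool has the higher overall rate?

Pool A

Law: Pool A 104/299 = 34.8%, the out-of-state pool 194/389 = 49.9% → the out-of-state pool
Sciences: Pool A 156/311 = 50.2%, the out-of-state pool 174/308 = 56.5% → the out-of-state pool
Medicine: Pool A 8/36 = 22.2%, the out-of-state pool 223/657 = 33.9% → the out-of-state pool
Business: Pool A 449/743 = 60.4%, the out-of-state pool 48/69 = 69.6% → the out-of-state pool
Overall: Pool A 717/1389 = 51.6%, the out-of-state pool 639/1423 = 44.9% → Pool A
(The out-of-state pool wins every department group but Pool A wins overall — the out-of-state pool's applicants skew toward the low-rate Medicine group.)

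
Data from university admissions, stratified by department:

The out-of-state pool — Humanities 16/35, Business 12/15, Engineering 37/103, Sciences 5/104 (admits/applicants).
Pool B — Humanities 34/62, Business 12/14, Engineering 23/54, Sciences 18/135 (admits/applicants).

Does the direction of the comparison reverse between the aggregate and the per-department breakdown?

Humanities: the out-of-state pool 16/35 = 45.7%, Pool B 34/62 = 54.8% → Pool B
Business: the out-of-state pool 12/15 = 80.0%, Pool B 12/14 = 85.7% → Pool B
Engineering: the out-of-state pool 37/103 = 35.9%, Pool B 23/54 = 42.6% → Pool B
Sciences: the out-of-state pool 5/104 = 4.8%, Pool B 18/135 = 13.3% → Pool B
Overall: the out-of-state pool 70/257 = 27.2%, Pool B 87/265 = 32.8% → Pool B
Pool B wins overall and in every department group — no reversal.

No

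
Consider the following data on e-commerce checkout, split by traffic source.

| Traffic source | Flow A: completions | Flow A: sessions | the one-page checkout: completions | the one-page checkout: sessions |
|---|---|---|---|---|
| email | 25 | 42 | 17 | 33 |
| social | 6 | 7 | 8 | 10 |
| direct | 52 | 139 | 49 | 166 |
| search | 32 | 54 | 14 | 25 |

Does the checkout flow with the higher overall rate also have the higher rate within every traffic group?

Email: Flow A 25/42 = 59.5%, the one-page checkout 17/33 = 51.5% → Flow A
Social: Flow A 6/7 = 85.7%, the one-page checkout 8/10 = 80.0% → Flow A
Direct: Flow A 52/139 = 37.4%, the one-page checkout 49/166 = 29.5% → Flow A
Search: Flow A 32/54 = 59.3%, the one-page checkout 14/25 = 56.0% → Flow A
Overall: Flow A 115/242 = 47.5%, the one-page checkout 88/234 = 37.6% → Flow A
Flow A wins overall and in every traffic group — no reversal.

Yes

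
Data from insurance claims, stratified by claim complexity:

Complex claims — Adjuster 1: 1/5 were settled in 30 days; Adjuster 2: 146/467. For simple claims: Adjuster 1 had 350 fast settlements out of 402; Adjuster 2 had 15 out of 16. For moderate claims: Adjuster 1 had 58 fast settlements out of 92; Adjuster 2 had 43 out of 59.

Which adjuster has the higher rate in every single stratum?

Adjuster 2

Complex: Adjuster 1 1/5 = 20.0%, Adjuster 2 146/467 = 31.3% → Adjuster 2
Simple: Adjuster 1 350/402 = 87.1%, Adjuster 2 15/16 = 93.8% → Adjuster 2
Moderate: Adjuster 1 58/92 = 63.0%, Adjuster 2 43/59 = 72.9% → Adjuster 2
Adjuster 2 has the higher rate in all 3 groups.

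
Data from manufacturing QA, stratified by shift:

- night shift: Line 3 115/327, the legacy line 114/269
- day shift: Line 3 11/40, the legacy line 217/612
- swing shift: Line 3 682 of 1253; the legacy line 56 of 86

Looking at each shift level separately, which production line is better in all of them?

the legacy line

Night shift: Line 3 115/327 = 35.2%, the legacy line 114/269 = 42.4% → the legacy line
Day shift: Line 3 11/40 = 27.5%, the legacy line 217/612 = 35.5% → the legacy line
Swing shift: Line 3 682/1253 = 54.4%, the legacy line 56/86 = 65.1% → the legacy line
The legacy line has the higher rate in all 3 groups.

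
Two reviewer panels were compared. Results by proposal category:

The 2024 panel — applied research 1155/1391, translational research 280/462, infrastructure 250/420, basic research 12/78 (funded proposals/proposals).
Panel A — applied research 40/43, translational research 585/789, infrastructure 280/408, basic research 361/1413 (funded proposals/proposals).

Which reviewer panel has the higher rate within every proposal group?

Panel A

Applied research: the 2024 panel 1155/1391 = 83.0%, Panel A 40/43 = 93.0% → Panel A
Translational research: the 2024 panel 280/462 = 60.6%, Panel A 585/789 = 74.1% → Panel A
Infrastructure: the 2024 panel 250/420 = 59.5%, Panel A 280/408 = 68.6% → Panel A
Basic research: the 2024 panel 12/78 = 15.4%, Panel A 361/1413 = 25.5% → Panel A
Panel A has the higher rate in all 4 groups.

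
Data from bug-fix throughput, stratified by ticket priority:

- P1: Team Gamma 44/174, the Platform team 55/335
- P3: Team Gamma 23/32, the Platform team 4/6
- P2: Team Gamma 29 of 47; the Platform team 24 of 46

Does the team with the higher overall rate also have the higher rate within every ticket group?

P1: Team Gamma 44/174 = 25.3%, the Platform team 55/335 = 16.4% → Team Gamma
P3: Team Gamma 23/32 = 71.9%, the Platform team 4/6 = 66.7% → Team Gamma
P2: Team Gamma 29/47 = 61.7%, the Platform team 24/46 = 52.2% → Team Gamma
Overall: Team Gamma 96/253 = 37.9%, the Platform team 83/387 = 21.4% → Team Gamma
Team Gamma wins overall and in every ticket group — no reversal.

Yes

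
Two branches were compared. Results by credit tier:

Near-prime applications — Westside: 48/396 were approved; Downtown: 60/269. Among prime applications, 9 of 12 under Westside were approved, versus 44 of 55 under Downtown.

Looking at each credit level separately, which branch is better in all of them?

Near-prime: Westside 48/396 = 12.1%, Downtown 60/269 = 22.3% → Downtown
Prime: Westside 9/12 = 75.0%, Downtown 44/55 = 80.0% → Downtown
Downtown has the higher rate in both groups.

Downtown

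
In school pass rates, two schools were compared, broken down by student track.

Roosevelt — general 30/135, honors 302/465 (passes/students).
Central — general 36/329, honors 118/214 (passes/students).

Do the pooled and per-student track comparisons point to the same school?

General: Roosevelt 30/135 = 22.2%, Central 36/329 = 10.9% → Roosevelt
Honors: Roosevelt 302/465 = 64.9%, Central 118/214 = 55.1% → Roosevelt
Overall: Roosevelt 332/600 = 55.3%, Central 154/543 = 28.4% → Roosevelt
Roosevelt wins overall and in every student group — no reversal.

Yes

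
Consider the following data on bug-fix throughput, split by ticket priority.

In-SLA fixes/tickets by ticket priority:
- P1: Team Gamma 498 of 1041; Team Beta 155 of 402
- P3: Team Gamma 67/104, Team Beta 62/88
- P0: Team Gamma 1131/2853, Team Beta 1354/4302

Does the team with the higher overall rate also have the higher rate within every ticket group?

P1: Team Gamma 498/1041 = 47.8%, Team Beta 155/402 = 38.6% → Team Gamma
P3: Team Gamma 67/104 = 64.4%, Team Beta 62/88 = 70.5% → Team Beta
P0: Team Gamma 1131/2853 = 39.6%, Team Beta 1354/4302 = 31.5% → Team Gamma
Overall: Team Gamma 1696/3998 = 42.4%, Team Beta 1571/4792 = 32.8% → Team Gamma
Neither sweeps: Team Gamma wins 2 of 3 groups, Team Beta wins 1. Team Gamma wins overall but not every group — no Simpson reversal.

No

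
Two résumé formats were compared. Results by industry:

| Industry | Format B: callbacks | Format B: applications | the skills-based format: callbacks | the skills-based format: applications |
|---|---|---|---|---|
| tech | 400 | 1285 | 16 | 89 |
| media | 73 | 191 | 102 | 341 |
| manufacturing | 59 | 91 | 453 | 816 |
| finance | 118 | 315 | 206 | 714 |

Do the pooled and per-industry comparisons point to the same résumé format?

Tech: Format B 400/1285 = 31.1%, the skills-based format 16/89 = 18.0% → Format B
Media: Format B 73/191 = 38.2%, the skills-based format 102/341 = 29.9% → Format B
Manufacturing: Format B 59/91 = 64.8%, the skills-based format 453/816 = 55.5% → Format B
Finance: Format B 118/315 = 37.5%, the skills-based format 206/714 = 28.9% → Format B
Overall: Format B 650/1882 = 34.5%, the skills-based format 777/1960 = 39.6% → the skills-based format
Format B wins each industry group but the skills-based format wins overall — the comparison reverses. Format B's applications skew toward tech, which has a lower base rate.

No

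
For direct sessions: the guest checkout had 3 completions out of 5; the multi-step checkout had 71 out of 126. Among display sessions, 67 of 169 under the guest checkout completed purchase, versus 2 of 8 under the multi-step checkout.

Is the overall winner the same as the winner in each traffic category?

Direct: the guest checkout 3/5 = 60.0%, the multi-step checkout 71/126 = 56.3% → the guest checkout
Display: the guest checkout 67/169 = 39.6%, the multi-step checkout 2/8 = 25.0% → the guest checkout
Overall: the guest checkout 70/174 = 40.2%, the multi-step checkout 73/134 = 54.5% → the multi-step checkout
The guest checkout wins each traffic group but the multi-step checkout wins overall — the comparison reverses. The guest checkout's sessions skew toward display, which has a lower base rate.

No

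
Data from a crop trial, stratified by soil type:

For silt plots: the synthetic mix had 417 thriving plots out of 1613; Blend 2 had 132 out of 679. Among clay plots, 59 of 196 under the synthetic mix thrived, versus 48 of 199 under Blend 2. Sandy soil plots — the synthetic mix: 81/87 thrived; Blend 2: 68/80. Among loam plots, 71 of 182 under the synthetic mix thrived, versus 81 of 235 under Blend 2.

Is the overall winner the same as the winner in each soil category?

Yes

Silt: the synthetic mix 417/1613 = 25.9%, Blend 2 132/679 = 19.4% → the synthetic mix
Clay: the synthetic mix 59/196 = 30.1%, Blend 2 48/199 = 24.1% → the synthetic mix
Sandy soil: the synthetic mix 81/87 = 93.1%, Blend 2 68/80 = 85.0% → the synthetic mix
Loam: the synthetic mix 71/182 = 39.0%, Blend 2 81/235 = 34.5% → the synthetic mix
Overall: the synthetic mix 628/2078 = 30.2%, Blend 2 329/1193 = 27.6% → the synthetic mix
The synthetic mix wins overall and in every soil group — no reversal.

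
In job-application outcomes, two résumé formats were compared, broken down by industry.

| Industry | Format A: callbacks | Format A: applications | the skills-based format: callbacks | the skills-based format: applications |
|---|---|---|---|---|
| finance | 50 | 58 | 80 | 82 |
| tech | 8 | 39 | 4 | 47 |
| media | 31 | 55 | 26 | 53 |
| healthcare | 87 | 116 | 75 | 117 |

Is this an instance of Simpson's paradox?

Finance: Format A 50/58 = 86.2%, the skills-based format 80/82 = 97.6% → the skills-based format
Tech: Format A 8/39 = 20.5%, the skills-based format 4/47 = 8.5% → Format A
Media: Format A 31/55 = 56.4%, the skills-based format 26/53 = 49.1% → Format A
Healthcare: Format A 87/116 = 75.0%, the skills-based format 75/117 = 64.1% → Format A
Overall: Format A 176/268 = 65.7%, the skills-based format 185/299 = 61.9% → Format A
Neither sweeps: Format A wins 3 of 4 groups, the skills-based format wins 1. Format A wins overall but not every group — no Simpson reversal.

No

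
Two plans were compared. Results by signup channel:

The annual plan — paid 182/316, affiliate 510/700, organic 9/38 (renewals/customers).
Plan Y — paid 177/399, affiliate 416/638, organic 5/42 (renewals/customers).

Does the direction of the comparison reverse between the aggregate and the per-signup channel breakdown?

Paid: the annual plan 182/316 = 57.6%, Plan Y 177/399 = 44.4% → the annual plan
Affiliate: the annual plan 510/700 = 72.9%, Plan Y 416/638 = 65.2% → the annual plan
Organic: the annual plan 9/38 = 23.7%, Plan Y 5/42 = 11.9% → the annual plan
Overall: the annual plan 701/1054 = 66.5%, Plan Y 598/1079 = 55.4% → the annual plan
The annual plan wins overall and in every signup group — no reversal.

No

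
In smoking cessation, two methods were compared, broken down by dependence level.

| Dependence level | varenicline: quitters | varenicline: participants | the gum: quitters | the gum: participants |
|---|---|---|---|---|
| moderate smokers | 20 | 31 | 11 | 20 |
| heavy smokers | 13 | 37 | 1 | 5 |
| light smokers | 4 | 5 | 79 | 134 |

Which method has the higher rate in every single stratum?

Moderate smokers: varenicline 20/31 = 64.5%, the gum 11/20 = 55.0% → varenicline
Heavy smokers: varenicline 13/37 = 35.1%, the gum 1/5 = 20.0% → varenicline
Light smokers: varenicline 4/5 = 80.0%, the gum 79/134 = 59.0% → varenicline
Varenicline has the higher rate in all 3 groups.

varenicline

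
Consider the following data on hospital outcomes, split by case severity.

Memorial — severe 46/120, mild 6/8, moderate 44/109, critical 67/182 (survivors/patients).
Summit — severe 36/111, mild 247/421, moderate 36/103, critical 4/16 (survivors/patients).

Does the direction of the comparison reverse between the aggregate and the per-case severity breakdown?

Severe: Memorial 46/120 = 38.3%, Summit 36/111 = 32.4% → Memorial
Mild: Memorial 6/8 = 75.0%, Summit 247/421 = 58.7% → Memorial
Moderate: Memorial 44/109 = 40.4%, Summit 36/103 = 35.0% → Memorial
Critical: Memorial 67/182 = 36.8%, Summit 4/16 = 25.0% → Memorial
Overall: Memorial 163/419 = 38.9%, Summit 323/651 = 49.6% → Summit
Memorial wins each case group but Summit wins overall — the comparison reverses. Memorial's patients skew toward critical, which has a lower base rate.

Yes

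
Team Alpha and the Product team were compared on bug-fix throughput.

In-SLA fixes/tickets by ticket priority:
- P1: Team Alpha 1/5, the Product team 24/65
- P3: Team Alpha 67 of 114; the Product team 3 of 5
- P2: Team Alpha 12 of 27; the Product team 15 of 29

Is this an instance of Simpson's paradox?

Yes

P1: Team Alpha 1/5 = 20.0%, the Product team 24/65 = 36.9% → the Product team
P3: Team Alpha 67/114 = 58.8%, the Product team 3/5 = 60.0% → the Product team
P2: Team Alpha 12/27 = 44.4%, the Product team 15/29 = 51.7% → the Product team
Overall: Team Alpha 80/146 = 54.8%, the Product team 42/99 = 42.4% → Team Alpha
The Product team wins each ticket group but Team Alpha wins overall — the comparison reverses. The Product team's tickets skew toward P1, which has a lower base rate.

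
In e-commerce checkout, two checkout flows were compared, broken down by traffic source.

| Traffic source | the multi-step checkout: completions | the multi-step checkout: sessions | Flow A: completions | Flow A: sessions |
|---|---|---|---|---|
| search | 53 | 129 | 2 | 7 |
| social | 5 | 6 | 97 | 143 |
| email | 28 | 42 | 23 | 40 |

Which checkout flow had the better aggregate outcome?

Flow A

Search: the multi-step checkout 53/129 = 41.1%, Flow A 2/7 = 28.6% → the multi-step checkout
Social: the multi-step checkout 5/6 = 83.3%, Flow A 97/143 = 67.8% → the multi-step checkout
Email: the multi-step checkout 28/42 = 66.7%, Flow A 23/40 = 57.5% → the multi-step checkout
Overall: the multi-step checkout 86/177 = 48.6%, Flow A 122/190 = 64.2% → Flow A
(The multi-step checkout wins every traffic group but Flow A wins overall — the multi-step checkout's sessions skew toward the low-rate search group.)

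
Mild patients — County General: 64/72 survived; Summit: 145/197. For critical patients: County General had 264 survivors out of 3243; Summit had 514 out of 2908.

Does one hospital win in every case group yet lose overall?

Mild: County General 64/72 = 88.9%, Summit 145/197 = 73.6% → County General
Critical: County General 264/3243 = 8.1%, Summit 514/2908 = 17.7% → Summit
Overall: County General 328/3315 = 9.9%, Summit 659/3105 = 21.2% → Summit
Neither sweeps: County General wins 1 of 2 groups, Summit wins 1. Summit wins overall but not every group — no Simpson reversal.

No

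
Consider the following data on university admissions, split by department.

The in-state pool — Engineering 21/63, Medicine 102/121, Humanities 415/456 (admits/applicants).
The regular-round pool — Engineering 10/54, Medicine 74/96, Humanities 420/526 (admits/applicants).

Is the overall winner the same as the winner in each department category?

Engineering: the in-state pool 21/63 = 33.3%, the regular-round pool 10/54 = 18.5% → the in-state pool
Medicine: the in-state pool 102/121 = 84.3%, the regular-round pool 74/96 = 77.1% → the in-state pool
Humanities: the in-state pool 415/456 = 91.0%, the regular-round pool 420/526 = 79.8% → the in-state pool
Overall: the in-state pool 538/640 = 84.1%, the regular-round pool 504/676 = 74.6% → the in-state pool
The in-state pool wins overall and in every department group — no reversal.

Yes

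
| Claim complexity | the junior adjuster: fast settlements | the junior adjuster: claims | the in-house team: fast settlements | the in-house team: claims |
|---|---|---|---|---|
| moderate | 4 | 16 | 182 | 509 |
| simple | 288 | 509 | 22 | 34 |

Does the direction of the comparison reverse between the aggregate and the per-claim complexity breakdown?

Yes

Moderate: the junior adjuster 4/16 = 25.0%, the in-house team 182/509 = 35.8% → the in-house team
Simple: the junior adjuster 288/509 = 56.6%, the in-house team 22/34 = 64.7% → the in-house team
Overall: the junior adjuster 292/525 = 55.6%, the in-house team 204/543 = 37.6% → the junior adjuster
The in-house team wins each claim group but the junior adjuster wins overall — the comparison reverses. The in-house team's claims skew toward moderate, which has a lower base rate.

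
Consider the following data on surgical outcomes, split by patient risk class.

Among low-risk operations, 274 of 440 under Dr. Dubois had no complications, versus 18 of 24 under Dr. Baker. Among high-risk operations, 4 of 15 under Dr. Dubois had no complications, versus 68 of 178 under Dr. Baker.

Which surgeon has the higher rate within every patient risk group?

Low-risk: Dr. Dubois 274/440 = 62.3%, Dr. Baker 18/24 = 75.0% → Dr. Baker
High-risk: Dr. Dubois 4/15 = 26.7%, Dr. Baker 68/178 = 38.2% → Dr. Baker
Dr. Baker has the higher rate in both groups.

Dr. Baker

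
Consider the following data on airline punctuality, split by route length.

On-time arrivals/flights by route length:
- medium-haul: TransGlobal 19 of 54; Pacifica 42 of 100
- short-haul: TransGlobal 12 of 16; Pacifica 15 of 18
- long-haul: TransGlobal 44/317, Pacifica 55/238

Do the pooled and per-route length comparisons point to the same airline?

Medium-haul: TransGlobal 19/54 = 35.2%, Pacifica 42/100 = 42.0% → Pacifica
Short-haul: TransGlobal 12/16 = 75.0%, Pacifica 15/18 = 83.3% → Pacifica
Long-haul: TransGlobal 44/317 = 13.9%, Pacifica 55/238 = 23.1% → Pacifica
Overall: TransGlobal 75/387 = 19.4%, Pacifica 112/356 = 31.5% → Pacifica
Pacifica wins overall and in every route group — no reversal.

Yes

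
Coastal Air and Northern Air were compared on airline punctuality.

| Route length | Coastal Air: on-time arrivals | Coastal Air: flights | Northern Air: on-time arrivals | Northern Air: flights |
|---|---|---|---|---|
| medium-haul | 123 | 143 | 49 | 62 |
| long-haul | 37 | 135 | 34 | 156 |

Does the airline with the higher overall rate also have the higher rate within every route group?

Medium-haul: Coastal Air 123/143 = 86.0%, Northern Air 49/62 = 79.0% → Coastal Air
Long-haul: Coastal Air 37/135 = 27.4%, Northern Air 34/156 = 21.8% → Coastal Air
Overall: Coastal Air 160/278 = 57.6%, Northern Air 83/218 = 38.1% → Coastal Air
Coastal Air wins overall and in every route group — no reversal.

Yes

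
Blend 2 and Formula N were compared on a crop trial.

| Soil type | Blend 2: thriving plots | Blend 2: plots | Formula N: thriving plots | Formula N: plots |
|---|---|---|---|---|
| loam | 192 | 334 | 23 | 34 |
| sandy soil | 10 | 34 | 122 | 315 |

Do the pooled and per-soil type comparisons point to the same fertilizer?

Loam: Blend 2 192/334 = 57.5%, Formula N 23/34 = 67.6% → Formula N
Sandy soil: Blend 2 10/34 = 29.4%, Formula N 122/315 = 38.7% → Formula N
Overall: Blend 2 202/368 = 54.9%, Formula N 145/349 = 41.5% → Blend 2
Formula N wins each soil group but Blend 2 wins overall — the comparison reverses. Formula N's plots skew toward sandy soil, which has a lower base rate.

No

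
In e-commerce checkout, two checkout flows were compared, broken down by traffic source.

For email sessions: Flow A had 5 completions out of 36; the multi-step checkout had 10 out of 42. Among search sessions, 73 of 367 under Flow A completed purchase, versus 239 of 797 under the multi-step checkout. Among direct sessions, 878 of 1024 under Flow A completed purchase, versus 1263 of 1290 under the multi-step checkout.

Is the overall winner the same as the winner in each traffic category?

Email: Flow A 5/36 = 13.9%, the multi-step checkout 10/42 = 23.8% → the multi-step checkout
Search: Flow A 73/367 = 19.9%, the multi-step checkout 239/797 = 30.0% → the multi-step checkout
Direct: Flow A 878/1024 = 85.7%, the multi-step checkout 1263/1290 = 97.9% → the multi-step checkout
Overall: Flow A 956/1427 = 67.0%, the multi-step checkout 1512/2129 = 71.0% → the multi-step checkout
The multi-step checkout wins overall and in every traffic group — no reversal.

Yes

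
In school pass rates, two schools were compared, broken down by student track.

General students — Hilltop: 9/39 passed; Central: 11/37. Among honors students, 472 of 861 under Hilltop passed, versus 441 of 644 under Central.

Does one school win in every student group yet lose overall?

No

General: Hilltop 9/39 = 23.1%, Central 11/37 = 29.7% → Central
Honors: Hilltop 472/861 = 54.8%, Central 441/644 = 68.5% → Central
Overall: Hilltop 481/900 = 53.4%, Central 452/681 = 66.4% → Central
Central wins overall and in every student group — no reversal.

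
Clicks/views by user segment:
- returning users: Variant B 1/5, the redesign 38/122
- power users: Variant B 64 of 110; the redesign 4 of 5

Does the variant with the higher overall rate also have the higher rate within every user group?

Returning users: Variant B 1/5 = 20.0%, the redesign 38/122 = 31.1% → the redesign
Power users: Variant B 64/110 = 58.2%, the redesign 4/5 = 80.0% → the redesign
Overall: Variant B 65/115 = 56.5%, the redesign 42/127 = 33.1% → Variant B
The redesign wins each user group but Variant B wins overall — the comparison reverses. The redesign's views skew toward returning users, which has a lower base rate.

No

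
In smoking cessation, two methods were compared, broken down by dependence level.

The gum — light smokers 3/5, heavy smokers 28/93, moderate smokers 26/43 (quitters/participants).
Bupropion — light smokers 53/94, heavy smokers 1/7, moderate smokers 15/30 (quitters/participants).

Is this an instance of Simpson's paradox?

Yes

Light smokers: the gum 3/5 = 60.0%, bupropion 53/94 = 56.4% → the gum
Heavy smokers: the gum 28/93 = 30.1%, bupropion 1/7 = 14.3% → the gum
Moderate smokers: the gum 26/43 = 60.5%, bupropion 15/30 = 50.0% → the gum
Overall: the gum 57/141 = 40.4%, bupropion 69/131 = 52.7% → bupropion
The gum wins each dependence group but bupropion wins overall — the comparison reverses. The gum's participants skew toward heavy smokers, which has a lower base rate.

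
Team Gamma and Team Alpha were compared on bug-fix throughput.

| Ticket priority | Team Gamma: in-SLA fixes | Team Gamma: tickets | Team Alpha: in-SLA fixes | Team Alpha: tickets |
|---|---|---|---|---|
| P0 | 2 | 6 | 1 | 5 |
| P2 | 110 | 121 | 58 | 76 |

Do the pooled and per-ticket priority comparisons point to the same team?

P0: Team Gamma 2/6 = 33.3%, Team Alpha 1/5 = 20.0% → Team Gamma
P2: Team Gamma 110/121 = 90.9%, Team Alpha 58/76 = 76.3% → Team Gamma
Overall: Team Gamma 112/127 = 88.2%, Team Alpha 59/81 = 72.8% → Team Gamma
Team Gamma wins overall and in every ticket group — no reversal.

Yes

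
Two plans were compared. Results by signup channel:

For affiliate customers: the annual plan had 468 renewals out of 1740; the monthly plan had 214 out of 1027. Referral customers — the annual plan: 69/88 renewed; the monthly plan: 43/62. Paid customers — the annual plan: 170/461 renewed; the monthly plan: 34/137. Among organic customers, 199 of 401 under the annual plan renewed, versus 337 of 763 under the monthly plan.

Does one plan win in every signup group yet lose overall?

No

Affiliate: the annual plan 468/1740 = 26.9%, the monthly plan 214/1027 = 20.8% → the annual plan
Referral: the annual plan 69/88 = 78.4%, the monthly plan 43/62 = 69.4% → the annual plan
Paid: the annual plan 170/461 = 36.9%, the monthly plan 34/137 = 24.8% → the annual plan
Organic: the annual plan 199/401 = 49.6%, the monthly plan 337/763 = 44.2% → the annual plan
Overall: the annual plan 906/2690 = 33.7%, the monthly plan 628/1989 = 31.6% → the annual plan
The annual plan wins overall and in every signup group — no reversal.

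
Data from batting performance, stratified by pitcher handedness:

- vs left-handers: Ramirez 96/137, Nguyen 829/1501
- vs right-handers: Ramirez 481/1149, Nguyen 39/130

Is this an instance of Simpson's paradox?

Yes

Vs left-handers: Ramirez 96/137 = 70.1%, Nguyen 829/1501 = 55.2% → Ramirez
Vs right-handers: Ramirez 481/1149 = 41.9%, Nguyen 39/130 = 30.0% → Ramirez
Overall: Ramirez 577/1286 = 44.9%, Nguyen 868/1631 = 53.2% → Nguyen
Ramirez wins each pitcher group but Nguyen wins overall — the comparison reverses. Ramirez's at-bats skew toward vs right-handers, which has a lower base rate.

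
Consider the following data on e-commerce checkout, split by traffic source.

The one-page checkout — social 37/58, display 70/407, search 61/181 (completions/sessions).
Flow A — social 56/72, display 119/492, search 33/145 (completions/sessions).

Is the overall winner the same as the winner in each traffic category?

Social: the one-page checkout 37/58 = 63.8%, Flow A 56/72 = 77.8% → Flow A
Display: the one-page checkout 70/407 = 17.2%, Flow A 119/492 = 24.2% → Flow A
Search: the one-page checkout 61/181 = 33.7%, Flow A 33/145 = 22.8% → the one-page checkout
Overall: the one-page checkout 168/646 = 26.0%, Flow A 208/709 = 29.3% → Flow A
Neither sweeps: the one-page checkout wins 1 of 3 groups, Flow A wins 2. Flow A wins overall but not every group — no Simpson reversal.

No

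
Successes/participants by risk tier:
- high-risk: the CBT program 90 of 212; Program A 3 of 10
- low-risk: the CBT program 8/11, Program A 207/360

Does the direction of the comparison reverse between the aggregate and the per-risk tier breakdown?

Yes

High-risk: the CBT program 90/212 = 42.5%, Program A 3/10 = 30.0% → the CBT program
Low-risk: the CBT program 8/11 = 72.7%, Program A 207/360 = 57.5% → the CBT program
Overall: the CBT program 98/223 = 43.9%, Program A 210/370 = 56.8% → Program A
The CBT program wins each risk group but Program A wins overall — the comparison reverses. The CBT program's participants skew toward high-risk, which has a lower base rate.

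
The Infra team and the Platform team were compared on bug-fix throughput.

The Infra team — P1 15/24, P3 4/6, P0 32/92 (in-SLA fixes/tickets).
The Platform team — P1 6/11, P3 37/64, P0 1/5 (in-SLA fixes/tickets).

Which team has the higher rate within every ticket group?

P1: the Infra team 15/24 = 62.5%, the Platform team 6/11 = 54.5% → the Infra team
P3: the Infra team 4/6 = 66.7%, the Platform team 37/64 = 57.8% → the Infra team
P0: the Infra team 32/92 = 34.8%, the Platform team 1/5 = 20.0% → the Infra team
The Infra team has the higher rate in all 3 groups.

the Infra team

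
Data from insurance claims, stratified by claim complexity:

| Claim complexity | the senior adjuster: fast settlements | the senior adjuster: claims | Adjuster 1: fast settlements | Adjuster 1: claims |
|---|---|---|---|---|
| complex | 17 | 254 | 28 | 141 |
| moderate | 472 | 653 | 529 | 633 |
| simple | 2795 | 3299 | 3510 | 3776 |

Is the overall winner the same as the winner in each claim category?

Yes

Complex: the senior adjuster 17/254 = 6.7%, Adjuster 1 28/141 = 19.9% → Adjuster 1
Moderate: the senior adjuster 472/653 = 72.3%, Adjuster 1 529/633 = 83.6% → Adjuster 1
Simple: the senior adjuster 2795/3299 = 84.7%, Adjuster 1 3510/3776 = 93.0% → Adjuster 1
Overall: the senior adjuster 3284/4206 = 78.1%, Adjuster 1 4067/4550 = 89.4% → Adjuster 1
Adjuster 1 wins overall and in every claim group — no reversal.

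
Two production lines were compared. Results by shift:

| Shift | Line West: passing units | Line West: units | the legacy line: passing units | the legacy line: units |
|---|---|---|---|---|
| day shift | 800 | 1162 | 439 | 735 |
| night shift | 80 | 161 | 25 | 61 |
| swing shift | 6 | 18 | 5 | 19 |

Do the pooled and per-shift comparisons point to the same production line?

Day shift: Line West 800/1162 = 68.8%, the legacy line 439/735 = 59.7% → Line West
Night shift: Line West 80/161 = 49.7%, the legacy line 25/61 = 41.0% → Line West
Swing shift: Line West 6/18 = 33.3%, the legacy line 5/19 = 26.3% → Line West
Overall: Line West 886/1341 = 66.1%, the legacy line 469/815 = 57.5% → Line West
Line West wins overall and in every shift group — no reversal.

Yes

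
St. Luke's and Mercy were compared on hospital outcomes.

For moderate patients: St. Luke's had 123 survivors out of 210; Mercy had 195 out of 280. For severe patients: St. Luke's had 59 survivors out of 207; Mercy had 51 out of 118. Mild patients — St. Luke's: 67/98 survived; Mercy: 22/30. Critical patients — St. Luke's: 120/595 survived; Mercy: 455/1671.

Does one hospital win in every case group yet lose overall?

No

Moderate: St. Luke's 123/210 = 58.6%, Mercy 195/280 = 69.6% → Mercy
Severe: St. Luke's 59/207 = 28.5%, Mercy 51/118 = 43.2% → Mercy
Mild: St. Luke's 67/98 = 68.4%, Mercy 22/30 = 73.3% → Mercy
Critical: St. Luke's 120/595 = 20.2%, Mercy 455/1671 = 27.2% → Mercy
Overall: St. Luke's 369/1110 = 33.2%, Mercy 723/2099 = 34.4% → Mercy
Mercy wins overall and in every case group — no reversal.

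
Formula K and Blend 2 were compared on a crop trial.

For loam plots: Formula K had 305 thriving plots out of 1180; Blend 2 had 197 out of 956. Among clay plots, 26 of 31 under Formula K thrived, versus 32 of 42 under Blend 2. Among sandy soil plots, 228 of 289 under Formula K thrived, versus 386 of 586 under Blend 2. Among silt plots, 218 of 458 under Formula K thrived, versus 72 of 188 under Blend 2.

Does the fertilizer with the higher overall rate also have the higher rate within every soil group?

Yes

Loam: Formula K 305/1180 = 25.8%, Blend 2 197/956 = 20.6% → Formula K
Clay: Formula K 26/31 = 83.9%, Blend 2 32/42 = 76.2% → Formula K
Sandy soil: Formula K 228/289 = 78.9%, Blend 2 386/586 = 65.9% → Formula K
Silt: Formula K 218/458 = 47.6%, Blend 2 72/188 = 38.3% → Formula K
Overall: Formula K 777/1958 = 39.7%, Blend 2 687/1772 = 38.8% → Formula K
Formula K wins overall and in every soil group — no reversal.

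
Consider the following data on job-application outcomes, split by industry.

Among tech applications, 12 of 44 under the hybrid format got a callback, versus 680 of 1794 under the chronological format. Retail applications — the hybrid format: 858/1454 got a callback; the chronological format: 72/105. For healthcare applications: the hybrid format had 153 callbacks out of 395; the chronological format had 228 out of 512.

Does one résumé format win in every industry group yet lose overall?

Tech: the hybrid format 12/44 = 27.3%, the chronological format 680/1794 = 37.9% → the chronological format
Retail: the hybrid format 858/1454 = 59.0%, the chronological format 72/105 = 68.6% → the chronological format
Healthcare: the hybrid format 153/395 = 38.7%, the chronological format 228/512 = 44.5% → the chronological format
Overall: the hybrid format 1023/1893 = 54.0%, the chronological format 980/2411 = 40.6% → the hybrid format
The chronological format wins each industry group but the hybrid format wins overall — the comparison reverses. The chronological format's applications skew toward tech, which has a lower base rate.

Yes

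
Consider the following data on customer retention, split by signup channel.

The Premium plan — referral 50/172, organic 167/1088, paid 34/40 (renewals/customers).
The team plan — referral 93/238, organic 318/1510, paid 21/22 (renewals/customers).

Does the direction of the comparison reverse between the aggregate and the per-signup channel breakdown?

No

Referral: the Premium plan 50/172 = 29.1%, the team plan 93/238 = 39.1% → the team plan
Organic: the Premium plan 167/1088 = 15.3%, the team plan 318/1510 = 21.1% → the team plan
Paid: the Premium plan 34/40 = 85.0%, the team plan 21/22 = 95.5% → the team plan
Overall: the Premium plan 251/1300 = 19.3%, the team plan 432/1770 = 24.4% → the team plan
The team plan wins overall and in every signup group — no reversal.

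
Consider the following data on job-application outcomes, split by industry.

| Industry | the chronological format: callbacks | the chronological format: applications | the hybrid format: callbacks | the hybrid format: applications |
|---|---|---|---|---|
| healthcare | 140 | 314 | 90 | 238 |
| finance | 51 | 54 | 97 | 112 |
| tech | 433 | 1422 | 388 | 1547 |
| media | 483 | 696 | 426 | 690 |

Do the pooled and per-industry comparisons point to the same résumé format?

Healthcare: the chronological format 140/314 = 44.6%, the hybrid format 90/238 = 37.8% → the chronological format
Finance: the chronological format 51/54 = 94.4%, the hybrid format 97/112 = 86.6% → the chronological format
Tech: the chronological format 433/1422 = 30.5%, the hybrid format 388/1547 = 25.1% → the chronological format
Media: the chronological format 483/696 = 69.4%, the hybrid format 426/690 = 61.7% → the chronological format
Overall: the chronological format 1107/2486 = 44.5%, the hybrid format 1001/2587 = 38.7% → the chronological format
The chronological format wins overall and in every industry group — no reversal.

Yes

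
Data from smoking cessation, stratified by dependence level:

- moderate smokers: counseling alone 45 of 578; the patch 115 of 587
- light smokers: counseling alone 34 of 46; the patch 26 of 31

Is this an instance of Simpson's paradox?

No

Moderate smokers: counseling alone 45/578 = 7.8%, the patch 115/587 = 19.6% → the patch
Light smokers: counseling alone 34/46 = 73.9%, the patch 26/31 = 83.9% → the patch
Overall: counseling alone 79/624 = 12.7%, the patch 141/618 = 22.8% → the patch
The patch wins overall and in every dependence group — no reversal.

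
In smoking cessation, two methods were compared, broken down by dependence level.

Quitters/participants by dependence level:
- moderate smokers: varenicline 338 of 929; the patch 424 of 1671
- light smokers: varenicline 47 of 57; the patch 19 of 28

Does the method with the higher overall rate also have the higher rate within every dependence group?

Moderate smokers: varenicline 338/929 = 36.4%, the patch 424/1671 = 25.4% → varenicline
Light smokers: varenicline 47/57 = 82.5%, the patch 19/28 = 67.9% → varenicline
Overall: varenicline 385/986 = 39.0%, the patch 443/1699 = 26.1% → varenicline
Varenicline wins overall and in every dependence group — no reversal.

Yes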